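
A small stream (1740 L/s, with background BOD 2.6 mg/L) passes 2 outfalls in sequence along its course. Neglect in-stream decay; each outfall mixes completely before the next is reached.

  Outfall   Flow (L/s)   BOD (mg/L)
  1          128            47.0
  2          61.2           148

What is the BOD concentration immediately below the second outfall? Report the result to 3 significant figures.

10.2 mg/L

Below outfall 1: Q → 1868 L/s, C = (1740·2.600 + 128.0·47.00)/1868 = 5.642 mg/L.
Below outfall 2: Q → 1929 L/s, C = (1868·5.642 + 61.20·148.0)/1929 = 10.16 mg/L.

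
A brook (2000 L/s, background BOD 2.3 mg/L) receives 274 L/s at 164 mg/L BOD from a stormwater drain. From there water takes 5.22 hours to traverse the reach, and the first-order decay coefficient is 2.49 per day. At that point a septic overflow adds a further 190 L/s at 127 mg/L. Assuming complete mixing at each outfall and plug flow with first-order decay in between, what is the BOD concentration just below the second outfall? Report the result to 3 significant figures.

21.5 mg/L

Mass balance: C = (2000·2.300 + 274.0·164.0) / 2274 = 49540/2274 = 21.78 mg/L; combined flow 2274 L/s.
First-order decay: C = 21.78·exp(−k·t) = 21.78·0.5818 = 12.67 mg/L.
Second outfall: C = (2274·12.67 + 190.0·127.0)/2464 = 21.49 mg/L.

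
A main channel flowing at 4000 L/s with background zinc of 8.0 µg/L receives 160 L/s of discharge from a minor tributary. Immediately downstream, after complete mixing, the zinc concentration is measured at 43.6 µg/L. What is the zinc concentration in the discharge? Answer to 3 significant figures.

Mass balance: 4000·8.000 + 160.0·Cₑ = 4160·43.60
→ Cₑ = (4160·43.60 − 4000·8.000) / 160.0 = 933.6 µg/L.

934 µg/L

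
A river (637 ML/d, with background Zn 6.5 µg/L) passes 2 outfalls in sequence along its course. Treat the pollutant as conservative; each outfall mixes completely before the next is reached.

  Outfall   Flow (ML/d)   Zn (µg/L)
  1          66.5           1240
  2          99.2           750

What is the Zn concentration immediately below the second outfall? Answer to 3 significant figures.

Below outfall 1: Q → 703.5 ML/d, C = (637.0·6.500 + 66.50·1240)/703.5 = 123.1 µg/L.
Below outfall 2: Q → 802.7 ML/d, C = (703.5·123.1 + 99.20·750.0)/802.7 = 200.6 µg/L.

201 µg/L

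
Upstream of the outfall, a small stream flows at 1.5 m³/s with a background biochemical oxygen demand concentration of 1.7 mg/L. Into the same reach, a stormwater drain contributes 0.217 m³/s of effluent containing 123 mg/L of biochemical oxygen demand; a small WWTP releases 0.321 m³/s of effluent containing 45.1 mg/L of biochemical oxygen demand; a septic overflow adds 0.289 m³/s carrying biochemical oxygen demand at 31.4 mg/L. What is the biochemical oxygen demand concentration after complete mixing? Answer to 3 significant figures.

After mixing, C = (1.500·1.700 + 0.2170·123.0 + 0.3210·45.10 + 0.2890·31.40) / 2.327 = 52.79/2.327 = 22.69 mg/L.

22.7 mg/L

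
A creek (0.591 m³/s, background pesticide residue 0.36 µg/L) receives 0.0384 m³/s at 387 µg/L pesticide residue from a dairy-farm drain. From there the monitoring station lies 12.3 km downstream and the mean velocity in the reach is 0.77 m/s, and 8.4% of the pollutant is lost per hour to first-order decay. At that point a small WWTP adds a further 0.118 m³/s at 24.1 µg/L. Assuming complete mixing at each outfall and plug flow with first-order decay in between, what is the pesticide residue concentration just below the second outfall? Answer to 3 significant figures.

17.5 µg/L

After mixing, C = (0.5910·0.3600 + 0.03840·387.0) / 0.6294 = 15.07/0.6294 = 23.95 µg/L; combined flow 0.6294 m³/s.
Travel time t = 12.3·1000 / 0.77 = 15970 s = 4.437 h.
8.4%/h lost → k = −ln(1 − 0.084) = 0.08774 h⁻¹.
Applying C = C₀e^(−kt): 23.95 × 0.6775 = 16.23 µg/L.
At the second outfall, C = (0.6294·16.23 + 0.1180·24.10) / (0.6294 + 0.1180) = 17.47 µg/L.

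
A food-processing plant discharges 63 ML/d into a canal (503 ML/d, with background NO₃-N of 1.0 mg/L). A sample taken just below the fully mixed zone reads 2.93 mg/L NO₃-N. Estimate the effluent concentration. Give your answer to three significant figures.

Mass balance: 503.0·1.000 + 63.00·Cₑ = 566.0·2.930
→ Cₑ = (566.0·2.930 − 503.0·1.000) / 63.00 = 18.34 mg/L.

18.3 mg/L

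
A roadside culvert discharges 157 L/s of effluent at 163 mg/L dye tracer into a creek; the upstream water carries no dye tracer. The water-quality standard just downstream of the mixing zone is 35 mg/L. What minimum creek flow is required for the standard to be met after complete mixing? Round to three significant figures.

574 L/s

Set C_mix = 35: (Q·0 + 157.0·163.0) / (Q + 157.0) = 35
→ Q = 157.0·(163.0 − 35)/(35 − 0) = 574.2 L/s.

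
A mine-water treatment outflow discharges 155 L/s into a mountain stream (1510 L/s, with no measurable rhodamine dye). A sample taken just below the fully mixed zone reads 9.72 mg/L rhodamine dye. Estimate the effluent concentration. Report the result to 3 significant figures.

104 mg/L

Mass balance: 1510·0 + 155.0·Cₑ = 1665·9.720
→ Cₑ = (1665·9.720 − 1510·0) / 155.0 = 104.4 mg/L.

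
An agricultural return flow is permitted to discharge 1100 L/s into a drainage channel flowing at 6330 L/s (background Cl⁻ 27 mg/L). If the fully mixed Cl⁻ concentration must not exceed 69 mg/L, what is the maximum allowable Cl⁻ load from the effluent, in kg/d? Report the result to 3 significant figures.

Mass balance at the limit: 6330·27.00 + 1100·Cₑ = 7430·69 → Cₑ = 310.7 mg/L.
1100 L/s = 1.100 m³/s. Load = 1.100 m³/s × 310.7 g/m³ × 86 400 s/d = 29530 kg/d.

29500 kg/d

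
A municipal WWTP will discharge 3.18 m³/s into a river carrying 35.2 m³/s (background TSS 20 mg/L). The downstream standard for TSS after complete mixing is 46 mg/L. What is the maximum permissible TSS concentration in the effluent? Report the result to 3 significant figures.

334 mg/L

At the limit, (Qr·Cr + Qe·Cₑ)/(Qr + Qe) = 46:
Cₑ = (38.38·46 − 35.20·20.00) / 3.180 = 333.8 mg/L.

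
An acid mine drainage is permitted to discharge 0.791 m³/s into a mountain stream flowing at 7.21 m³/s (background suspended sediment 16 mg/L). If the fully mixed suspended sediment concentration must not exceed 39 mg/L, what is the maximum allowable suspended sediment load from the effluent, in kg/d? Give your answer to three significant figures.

17000 kg/d

Mass balance at the limit: 7.210·16.00 + 0.7910·Cₑ = 8.001·39 → Cₑ = 248.6 mg/L.
Load = 0.7910 m³/s × 248.6 g/m³ × 86 400 s/d = 16990 kg/d.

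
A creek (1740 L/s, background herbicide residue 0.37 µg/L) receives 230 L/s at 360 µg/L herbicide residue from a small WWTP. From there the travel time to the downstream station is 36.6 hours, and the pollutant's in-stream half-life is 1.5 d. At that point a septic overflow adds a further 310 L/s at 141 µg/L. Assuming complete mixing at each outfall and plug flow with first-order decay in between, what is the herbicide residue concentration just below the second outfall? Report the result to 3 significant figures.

Mass balance: C = (1740·0.3700 + 230.0·360.0) / 1970 = 83440/1970 = 42.36 µg/L; combined flow 1970 L/s.
Half-life 1.5 d → k = ln 2 / 1.5 = 0.4621 d⁻¹.
After decay, C = 42.36 × e^(−kt) = 42.36 × 0.4943 = 20.94 µg/L.
At the second outfall, C = (1970·20.94 + 310.0·141.0) / (1970 + 310.0) = 37.26 µg/L.

37.3 µg/L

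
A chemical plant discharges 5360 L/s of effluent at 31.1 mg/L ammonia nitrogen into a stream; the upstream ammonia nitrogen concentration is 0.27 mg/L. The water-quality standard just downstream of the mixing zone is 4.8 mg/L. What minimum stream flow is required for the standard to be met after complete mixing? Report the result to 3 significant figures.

31100 L/s

Set C_mix = 4.8: (Q·0.2700 + 5360·31.10) / (Q + 5360) = 4.8
→ Q = 5360·(31.10 − 4.8)/(4.8 − 0.2700) = 31120 L/s.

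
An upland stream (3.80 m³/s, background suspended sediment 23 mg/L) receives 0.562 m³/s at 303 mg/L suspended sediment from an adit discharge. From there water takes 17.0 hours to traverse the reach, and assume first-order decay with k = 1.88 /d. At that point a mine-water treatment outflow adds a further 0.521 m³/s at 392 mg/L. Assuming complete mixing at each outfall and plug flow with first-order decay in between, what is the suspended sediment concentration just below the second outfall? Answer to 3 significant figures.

55.8 mg/L

Conservation of mass: C = (3.800·23.00 + 0.5620·303.0) / 4.362 = 257.7/4.362 = 59.08 mg/L; combined flow 4.362 m³/s.
First-order decay: C = 59.08·exp(−k·t) = 59.08·0.2640 = 15.60 mg/L.
Second outfall: C = (4.362·15.60 + 0.5210·392.0)/4.883 = 55.76 mg/L.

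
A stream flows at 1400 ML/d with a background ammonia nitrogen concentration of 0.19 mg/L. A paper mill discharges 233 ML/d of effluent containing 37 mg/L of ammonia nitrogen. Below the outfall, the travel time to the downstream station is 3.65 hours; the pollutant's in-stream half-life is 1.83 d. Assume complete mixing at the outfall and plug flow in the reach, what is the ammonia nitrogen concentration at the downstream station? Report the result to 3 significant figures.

5.14 mg/L

Mixed concentration C = ΣQC/ΣQ = (1400·0.1900 + 233.0·37.00) / 1633 = 8887/1633 = 5.442 mg/L.
Half-life 1.83 d → k = ln 2 / 1.83 = 0.3788 d⁻¹.
Decay over the reach: 5.442·exp(−kt) = 5.442·0.9440 = 5.137 mg/L.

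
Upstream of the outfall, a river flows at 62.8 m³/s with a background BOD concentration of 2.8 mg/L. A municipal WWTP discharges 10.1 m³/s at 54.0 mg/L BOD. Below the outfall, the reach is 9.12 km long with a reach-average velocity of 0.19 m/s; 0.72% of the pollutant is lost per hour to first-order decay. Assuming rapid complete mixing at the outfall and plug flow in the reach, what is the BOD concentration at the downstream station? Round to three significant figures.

8.98 mg/L

Conservation of mass: C = (62.80·2.800 + 10.10·54.00) / 72.90 = 721.2/72.90 = 9.894 mg/L.
Travel time t = 9.12·1000 / 0.19 = 48000 s = 13.33 h.
0.72%/h lost → k = −ln(1 − 0.0072) = 0.007226 h⁻¹.
After decay, C = 9.894 × e^(−kt) = 9.894 × 0.9081 = 8.985 mg/L.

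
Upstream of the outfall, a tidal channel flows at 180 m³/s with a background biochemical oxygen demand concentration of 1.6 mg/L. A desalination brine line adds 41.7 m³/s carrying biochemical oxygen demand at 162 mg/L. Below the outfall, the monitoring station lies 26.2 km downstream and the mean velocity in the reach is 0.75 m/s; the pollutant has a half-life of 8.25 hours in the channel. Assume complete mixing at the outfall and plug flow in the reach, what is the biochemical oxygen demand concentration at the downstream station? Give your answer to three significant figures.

14.1 mg/L

Mixed concentration C = ΣQC/ΣQ = (180.0·1.600 + 41.70·162.0) / 221.7 = 7043/221.7 = 31.77 mg/L.
Travel time t = 26.2·1000 / 0.75 = 34930 s = 9.704 h.
Half-life 8.25 h → k = ln 2 / 8.25 = 0.08402 h⁻¹ = 2.016 d⁻¹.
Decay over the reach: 31.77·exp(−kt) = 31.77·0.4425 = 14.06 mg/L.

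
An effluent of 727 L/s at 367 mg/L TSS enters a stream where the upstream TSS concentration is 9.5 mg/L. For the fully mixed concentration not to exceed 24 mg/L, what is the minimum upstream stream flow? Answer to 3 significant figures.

17200 L/s

Set C_mix = 24: (Q·9.500 + 727.0·367.0) / (Q + 727.0) = 24
→ Q = 727.0·(367.0 − 24)/(24 − 9.500) = 17200 L/s.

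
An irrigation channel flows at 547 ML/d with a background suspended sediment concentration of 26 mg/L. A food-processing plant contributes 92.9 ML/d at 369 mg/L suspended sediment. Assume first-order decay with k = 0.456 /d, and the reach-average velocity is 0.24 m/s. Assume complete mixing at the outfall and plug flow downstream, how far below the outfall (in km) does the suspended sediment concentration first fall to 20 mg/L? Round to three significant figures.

60.6 km

After mixing, C = (547.0·26.00 + 92.90·369.0) / 639.9 = 48500/639.9 = 75.80 mg/L.
Set 75.80·exp(−k·t) = 20 → t = ln(75.80/20)/k = 252400 s = 70.12 h.
Distance = v·t = 0.24·252400 = 60590 m = 60.59 km.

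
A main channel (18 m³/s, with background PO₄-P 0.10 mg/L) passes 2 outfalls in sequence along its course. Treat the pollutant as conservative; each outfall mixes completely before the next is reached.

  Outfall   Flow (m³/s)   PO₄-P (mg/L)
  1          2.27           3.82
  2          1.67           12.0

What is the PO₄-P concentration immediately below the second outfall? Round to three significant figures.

1.39 mg/L

After outfall 1: Q = 18.00 + 2.270 = 20.27 m³/s; C = (18.00·0.1000 + 2.270·3.820)/20.27 = 0.5166 mg/L.
After outfall 2: Q = 20.27 + 1.670 = 21.94 m³/s; C = (20.27·0.5166 + 1.670·12.00)/21.94 = 1.391 mg/L.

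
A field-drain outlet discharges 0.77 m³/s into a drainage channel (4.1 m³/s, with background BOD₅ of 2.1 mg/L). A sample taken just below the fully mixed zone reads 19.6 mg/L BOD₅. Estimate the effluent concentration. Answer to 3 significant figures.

113 mg/L

Mass balance: 4.100·2.100 + 0.7700·Cₑ = 4.870·19.60
→ Cₑ = (4.870·19.60 − 4.100·2.100) / 0.7700 = 112.8 mg/L.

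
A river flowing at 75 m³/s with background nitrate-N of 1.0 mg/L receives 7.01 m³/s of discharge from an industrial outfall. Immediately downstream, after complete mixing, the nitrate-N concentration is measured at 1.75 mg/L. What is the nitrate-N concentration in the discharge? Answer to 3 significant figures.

Mass balance: 75.00·1.000 + 7.010·Cₑ = 82.01·1.750
→ Cₑ = (82.01·1.750 − 75.00·1.000) / 7.010 = 9.774 mg/L.

9.77 mg/L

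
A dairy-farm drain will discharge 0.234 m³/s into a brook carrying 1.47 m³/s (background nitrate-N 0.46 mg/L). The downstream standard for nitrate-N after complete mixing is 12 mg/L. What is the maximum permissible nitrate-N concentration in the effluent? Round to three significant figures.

At the limit, (Qr·Cr + Qe·Cₑ)/(Qr + Qe) = 12:
Cₑ = (1.704·12 − 1.470·0.4600) / 0.2340 = 84.49 mg/L.

84.5 mg/L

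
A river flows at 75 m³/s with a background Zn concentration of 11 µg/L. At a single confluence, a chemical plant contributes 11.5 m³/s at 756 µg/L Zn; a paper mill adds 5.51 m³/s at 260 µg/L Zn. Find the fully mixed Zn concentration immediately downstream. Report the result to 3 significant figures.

119 µg/L

Mass balance: C = (75.00·11.00 + 11.50·756.0 + 5.510·260.0) / 92.01 = 10950/92.01 = 119.0 µg/L.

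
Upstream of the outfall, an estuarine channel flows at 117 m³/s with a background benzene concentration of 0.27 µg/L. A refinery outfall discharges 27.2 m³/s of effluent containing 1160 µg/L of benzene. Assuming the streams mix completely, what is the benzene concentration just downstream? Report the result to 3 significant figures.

Mixed concentration C = ΣQC/ΣQ = (117.0·0.2700 + 27.20·1160) / 144.2 = 31580/144.2 = 219.0 µg/L.

219 µg/L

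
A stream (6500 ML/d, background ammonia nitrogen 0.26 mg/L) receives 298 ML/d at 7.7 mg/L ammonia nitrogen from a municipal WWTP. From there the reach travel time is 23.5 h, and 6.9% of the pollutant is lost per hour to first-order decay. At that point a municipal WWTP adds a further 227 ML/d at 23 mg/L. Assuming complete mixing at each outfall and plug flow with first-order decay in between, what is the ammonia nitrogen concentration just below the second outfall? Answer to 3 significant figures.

Mass balance: C = (6500·0.2600 + 298.0·7.700) / 6798 = 3985/6798 = 0.5861 mg/L; combined flow 6798 ML/d.
6.9%/h lost → k = −ln(1 − 0.069) = 0.07150 h⁻¹.
Decay over the reach: 0.5861·exp(−kt) = 0.5861·0.1863 = 0.1092 mg/L.
Second outfall: C = (6798·0.1092 + 227.0·23.00)/7025 = 0.8489 mg/L.

0.849 mg/L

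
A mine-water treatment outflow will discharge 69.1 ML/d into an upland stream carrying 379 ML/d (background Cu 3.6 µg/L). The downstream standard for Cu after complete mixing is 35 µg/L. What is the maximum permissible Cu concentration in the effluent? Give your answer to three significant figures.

At the limit, (Qr·Cr + Qe·Cₑ)/(Qr + Qe) = 35:
Cₑ = (448.1·35 − 379.0·3.600) / 69.10 = 207.2 µg/L.

207 µg/L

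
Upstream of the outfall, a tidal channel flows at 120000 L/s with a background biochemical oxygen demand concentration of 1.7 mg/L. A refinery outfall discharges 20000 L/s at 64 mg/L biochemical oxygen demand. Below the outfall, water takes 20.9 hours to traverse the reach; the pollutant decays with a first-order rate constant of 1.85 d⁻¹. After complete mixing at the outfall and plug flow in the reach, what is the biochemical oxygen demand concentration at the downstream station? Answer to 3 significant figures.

Mixed concentration C = ΣQC/ΣQ = (120000·1.700 + 20000·64.00) / 140000 = 1484000/140000 = 10.60 mg/L.
First-order decay: C = 10.60·exp(−k·t) = 10.60·0.1997 = 2.117 mg/L.

2.12 mg/L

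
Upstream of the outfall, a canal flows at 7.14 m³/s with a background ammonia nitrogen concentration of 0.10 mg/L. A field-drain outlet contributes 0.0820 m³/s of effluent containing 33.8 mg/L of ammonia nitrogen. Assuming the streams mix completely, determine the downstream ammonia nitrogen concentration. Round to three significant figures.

Conservation of mass: C = (7.140·0.1000 + 0.08200·33.80) / 7.222 = 3.486/7.222 = 0.4826 mg/L.

0.483 mg/L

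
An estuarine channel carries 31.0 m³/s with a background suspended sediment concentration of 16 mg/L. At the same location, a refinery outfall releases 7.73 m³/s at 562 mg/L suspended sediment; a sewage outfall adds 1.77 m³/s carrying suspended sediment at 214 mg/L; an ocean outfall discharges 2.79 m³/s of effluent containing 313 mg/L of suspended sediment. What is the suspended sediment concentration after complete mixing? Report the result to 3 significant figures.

Mass balance: C = (31.00·16.00 + 7.730·562.0 + 1.770·214.0 + 2.790·313.0) / 43.29 = 6092/43.29 = 140.7 mg/L.

141 mg/L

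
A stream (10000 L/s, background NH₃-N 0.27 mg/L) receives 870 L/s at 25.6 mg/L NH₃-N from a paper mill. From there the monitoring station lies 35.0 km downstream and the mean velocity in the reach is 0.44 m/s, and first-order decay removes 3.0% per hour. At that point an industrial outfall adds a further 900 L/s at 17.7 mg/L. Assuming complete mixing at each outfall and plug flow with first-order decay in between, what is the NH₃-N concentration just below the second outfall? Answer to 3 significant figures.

2.44 mg/L

After mixing, C = (10000·0.2700 + 870.0·25.60) / 10870 = 24970/10870 = 2.297 mg/L; combined flow 10870 L/s.
Travel time t = 35.0·1000 / 0.44 = 79550 s = 22.10 h.
3.0%/h lost → k = −ln(1 − 0.03) = 0.03046 h⁻¹.
Decay over the reach: 2.297·exp(−kt) = 2.297·0.5102 = 1.172 mg/L.
Second outfall: C = (10870·1.172 + 900.0·17.70)/11770 = 2.436 mg/L.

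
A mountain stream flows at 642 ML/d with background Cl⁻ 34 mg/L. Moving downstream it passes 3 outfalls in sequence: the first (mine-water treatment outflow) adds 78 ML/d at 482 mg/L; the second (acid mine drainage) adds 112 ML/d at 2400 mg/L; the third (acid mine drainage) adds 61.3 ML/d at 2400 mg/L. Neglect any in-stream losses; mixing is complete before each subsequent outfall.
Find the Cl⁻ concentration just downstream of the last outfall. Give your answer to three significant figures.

532 mg/L

After outfall 1: Q = 642.0 + 78.00 = 720.0 ML/d; C = (642.0·34.00 + 78.00·482.0)/720.0 = 82.53 mg/L.
After outfall 2: Q = 720.0 + 112.0 = 832.0 ML/d; C = (720.0·82.53 + 112.0·2400)/832.0 = 394.5 mg/L.
After outfall 3: Q = 832.0 + 61.30 = 893.3 ML/d; C = (832.0·394.5 + 61.30·2400)/893.3 = 532.1 mg/L.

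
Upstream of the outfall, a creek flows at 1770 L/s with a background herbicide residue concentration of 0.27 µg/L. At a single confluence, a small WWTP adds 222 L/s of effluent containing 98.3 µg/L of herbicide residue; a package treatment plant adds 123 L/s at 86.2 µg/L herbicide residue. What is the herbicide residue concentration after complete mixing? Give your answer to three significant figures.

Mixed concentration C = ΣQC/ΣQ = (1770·0.2700 + 222.0·98.30 + 123.0·86.20) / 2115 = 32900/2115 = 15.56 µg/L.

15.6 µg/L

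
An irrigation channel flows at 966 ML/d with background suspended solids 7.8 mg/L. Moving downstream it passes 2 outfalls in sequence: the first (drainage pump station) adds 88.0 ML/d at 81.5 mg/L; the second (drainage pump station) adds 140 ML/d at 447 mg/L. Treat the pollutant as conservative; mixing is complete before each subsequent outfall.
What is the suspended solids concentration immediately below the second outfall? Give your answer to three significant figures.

64.7 mg/L

Below outfall 1: Q → 1054 ML/d, C = (966.0·7.800 + 88.00·81.50)/1054 = 13.95 mg/L.
Below outfall 2: Q → 1194 ML/d, C = (1054·13.95 + 140.0·447.0)/1194 = 64.73 mg/L.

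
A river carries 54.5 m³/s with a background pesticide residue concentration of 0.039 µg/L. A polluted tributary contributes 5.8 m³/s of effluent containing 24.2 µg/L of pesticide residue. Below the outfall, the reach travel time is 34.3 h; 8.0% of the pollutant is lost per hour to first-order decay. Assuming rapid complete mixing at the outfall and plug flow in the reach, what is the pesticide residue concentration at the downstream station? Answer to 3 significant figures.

0.135 µg/L

After mixing, C = (54.50·0.03900 + 5.800·24.20) / 60.30 = 142.5/60.30 = 2.363 µg/L.
8.0%/h lost → k = −ln(1 − 0.08) = 0.08338 h⁻¹.
Applying C = C₀e^(−kt): 2.363 × 0.05727 = 0.1353 µg/L.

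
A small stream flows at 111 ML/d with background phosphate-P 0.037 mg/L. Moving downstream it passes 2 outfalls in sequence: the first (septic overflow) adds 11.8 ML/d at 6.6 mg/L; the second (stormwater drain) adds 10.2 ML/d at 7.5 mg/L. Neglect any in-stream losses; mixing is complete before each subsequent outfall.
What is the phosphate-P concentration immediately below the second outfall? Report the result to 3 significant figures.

After outfall 1: Q = 111.0 + 11.80 = 122.8 ML/d; C = (111.0·0.03700 + 11.80·6.600)/122.8 = 0.6676 mg/L.
After outfall 2: Q = 122.8 + 10.20 = 133.0 ML/d; C = (122.8·0.6676 + 10.20·7.500)/133.0 = 1.192 mg/L.

1.19 mg/L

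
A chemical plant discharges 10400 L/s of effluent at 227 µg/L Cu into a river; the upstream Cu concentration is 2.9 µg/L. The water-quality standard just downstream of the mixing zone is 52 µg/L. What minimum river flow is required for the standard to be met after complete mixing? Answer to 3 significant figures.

37100 L/s

Set C_mix = 52: (Q·2.900 + 10400·227.0) / (Q + 10400) = 52
→ Q = 10400·(227.0 − 52)/(52 − 2.900) = 37070 L/s.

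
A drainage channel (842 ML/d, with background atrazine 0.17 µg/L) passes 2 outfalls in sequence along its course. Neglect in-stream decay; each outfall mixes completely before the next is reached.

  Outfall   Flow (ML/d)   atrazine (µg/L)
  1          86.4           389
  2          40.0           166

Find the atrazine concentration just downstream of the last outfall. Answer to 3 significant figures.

41.7 µg/L

Below outfall 1: Q → 928.4 ML/d, C = (842.0·0.1700 + 86.40·389.0)/928.4 = 36.36 µg/L.
Below outfall 2: Q → 968.4 ML/d, C = (928.4·36.36 + 40.00·166.0)/968.4 = 41.71 µg/L.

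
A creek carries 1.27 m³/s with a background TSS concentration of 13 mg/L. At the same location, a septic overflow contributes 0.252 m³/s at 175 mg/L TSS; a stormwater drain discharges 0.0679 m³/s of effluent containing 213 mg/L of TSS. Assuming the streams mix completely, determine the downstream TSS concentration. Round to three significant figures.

Flow-weighted average: C = (1.270·13.00 + 0.2520·175.0 + 0.06790·213.0) / 1.590 = 75.07/1.590 = 47.22 mg/L.

47.2 mg/L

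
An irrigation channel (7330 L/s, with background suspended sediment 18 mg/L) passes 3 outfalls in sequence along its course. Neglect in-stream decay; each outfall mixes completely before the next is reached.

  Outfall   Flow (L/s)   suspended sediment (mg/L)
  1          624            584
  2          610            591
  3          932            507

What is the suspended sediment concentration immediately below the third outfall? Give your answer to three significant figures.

140 mg/L

Below outfall 1: Q → 7954 L/s, C = (7330·18.00 + 624.0·584.0)/7954 = 62.40 mg/L.
Below outfall 2: Q → 8564 L/s, C = (7954·62.40 + 610.0·591.0)/8564 = 100.1 mg/L.
Below outfall 3: Q → 9496 L/s, C = (8564·100.1 + 932.0·507.0)/9496 = 140.0 mg/L.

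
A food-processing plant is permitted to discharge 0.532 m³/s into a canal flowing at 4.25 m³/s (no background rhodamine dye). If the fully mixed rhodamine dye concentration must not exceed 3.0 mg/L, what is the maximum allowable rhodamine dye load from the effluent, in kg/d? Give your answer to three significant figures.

Mass balance at the limit: 4.250·0 + 0.5320·Cₑ = 4.782·3.0 → Cₑ = 26.97 mg/L.
Load = 0.5320 m³/s × 26.97 g/m³ × 86 400 s/d = 1239 kg/d.

1240 kg/d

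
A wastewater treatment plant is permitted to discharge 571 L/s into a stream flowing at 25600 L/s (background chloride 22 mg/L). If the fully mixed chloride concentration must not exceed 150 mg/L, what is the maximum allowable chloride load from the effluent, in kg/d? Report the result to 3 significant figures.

291000 kg/d

Mass balance at the limit: 25600·22.00 + 571.0·Cₑ = 26170·150 → Cₑ = 5889 mg/L.
571.0 L/s = 0.5710 m³/s. Load = 0.5710 m³/s × 5889 g/m³ × 86 400 s/d = 290500 kg/d.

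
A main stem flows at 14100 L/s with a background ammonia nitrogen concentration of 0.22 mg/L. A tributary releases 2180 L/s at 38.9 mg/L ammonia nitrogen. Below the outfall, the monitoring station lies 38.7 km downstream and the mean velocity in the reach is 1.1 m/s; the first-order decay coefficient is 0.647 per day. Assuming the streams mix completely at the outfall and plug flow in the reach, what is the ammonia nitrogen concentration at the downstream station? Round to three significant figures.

Flow-weighted average: C = (14100·0.2200 + 2180·38.90) / 16280 = 87900/16280 = 5.400 mg/L.
Travel time t = 38.7·1000 / 1.1 = 35180 s = 9.773 h.
After decay, C = 5.400 × e^(−kt) = 5.400 × 0.7684 = 4.149 mg/L.

4.15 mg/L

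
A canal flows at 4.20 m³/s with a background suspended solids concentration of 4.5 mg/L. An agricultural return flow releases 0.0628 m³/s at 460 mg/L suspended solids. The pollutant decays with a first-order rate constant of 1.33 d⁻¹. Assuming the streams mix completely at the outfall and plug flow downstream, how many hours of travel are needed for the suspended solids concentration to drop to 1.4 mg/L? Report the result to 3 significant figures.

After mixing, C = (4.200·4.500 + 0.06280·460.0) / 4.263 = 47.79/4.263 = 11.21 mg/L.
11.21·exp(−k·t) = 1.4 → t = ln(11.21/1.4)/k = 135100 s = 37.54 h.

37.5 h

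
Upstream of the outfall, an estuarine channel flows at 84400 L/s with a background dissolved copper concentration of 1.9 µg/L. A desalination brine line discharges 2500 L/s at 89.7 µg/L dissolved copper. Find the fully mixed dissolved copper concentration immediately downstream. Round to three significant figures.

4.43 µg/L

Mass balance: C = (84400·1.900 + 2500·89.70) / 86900 = 384600/86900 = 4.426 µg/L.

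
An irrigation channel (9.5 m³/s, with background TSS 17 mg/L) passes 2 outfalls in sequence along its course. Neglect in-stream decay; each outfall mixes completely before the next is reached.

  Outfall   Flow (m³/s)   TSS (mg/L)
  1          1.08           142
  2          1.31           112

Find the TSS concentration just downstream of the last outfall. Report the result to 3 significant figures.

Below outfall 1: Q → 10.58 m³/s, C = (9.500·17.00 + 1.080·142.0)/10.58 = 29.76 mg/L.
Below outfall 2: Q → 11.89 m³/s, C = (10.58·29.76 + 1.310·112.0)/11.89 = 38.82 mg/L.

38.8 mg/L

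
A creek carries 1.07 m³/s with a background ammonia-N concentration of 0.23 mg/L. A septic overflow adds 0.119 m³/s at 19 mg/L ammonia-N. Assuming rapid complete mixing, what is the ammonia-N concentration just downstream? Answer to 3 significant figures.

2.11 mg/L

Flow-weighted average: C = (1.070·0.2300 + 0.1190·19.00) / 1.189 = 2.507/1.189 = 2.109 mg/L.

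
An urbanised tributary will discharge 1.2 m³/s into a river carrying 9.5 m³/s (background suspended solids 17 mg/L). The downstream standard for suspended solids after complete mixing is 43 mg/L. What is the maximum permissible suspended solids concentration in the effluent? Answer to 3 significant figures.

249 mg/L

At the limit, (Qr·Cr + Qe·Cₑ)/(Qr + Qe) = 43:
Cₑ = (10.70·43 − 9.500·17.00) / 1.200 = 248.8 mg/L.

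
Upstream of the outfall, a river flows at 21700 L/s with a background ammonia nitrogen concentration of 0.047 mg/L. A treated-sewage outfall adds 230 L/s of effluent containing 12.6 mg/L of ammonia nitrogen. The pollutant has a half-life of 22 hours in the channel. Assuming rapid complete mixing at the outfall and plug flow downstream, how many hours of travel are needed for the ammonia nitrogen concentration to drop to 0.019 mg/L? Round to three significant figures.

Flow-weighted average: C = (21700·0.04700 + 230.0·12.60) / 21930 = 3918/21930 = 0.1787 mg/L.
Half-life 22 h → k = ln 2 / 22 = 0.03151 h⁻¹ = 0.7562 d⁻¹.
0.1787·exp(−k·t) = 0.019 → t = ln(0.1787/0.019)/k = 256100 s = 71.13 h.

71.1 h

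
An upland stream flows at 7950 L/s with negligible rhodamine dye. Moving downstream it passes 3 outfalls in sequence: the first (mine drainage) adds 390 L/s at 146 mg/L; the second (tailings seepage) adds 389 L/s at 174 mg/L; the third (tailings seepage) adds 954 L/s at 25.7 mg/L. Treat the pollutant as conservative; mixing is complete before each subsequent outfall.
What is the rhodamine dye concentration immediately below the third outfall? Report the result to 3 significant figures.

After outfall 1: Q = 7950 + 390.0 = 8340 L/s; C = (7950·0 + 390.0·146.0)/8340 = 6.827 mg/L.
After outfall 2: Q = 8340 + 389.0 = 8729 L/s; C = (8340·6.827 + 389.0·174.0)/8729 = 14.28 mg/L.
After outfall 3: Q = 8729 + 954.0 = 9683 L/s; C = (8729·14.28 + 954.0·25.70)/9683 = 15.40 mg/L.

15.4 mg/L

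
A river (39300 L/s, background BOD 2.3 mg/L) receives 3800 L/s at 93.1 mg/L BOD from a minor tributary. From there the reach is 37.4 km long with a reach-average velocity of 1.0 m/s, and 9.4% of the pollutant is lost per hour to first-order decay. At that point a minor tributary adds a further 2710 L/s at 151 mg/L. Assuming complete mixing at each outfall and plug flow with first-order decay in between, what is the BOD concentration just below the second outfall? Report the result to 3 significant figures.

Conservation of mass: C = (39300·2.300 + 3800·93.10) / 43100 = 444200/43100 = 10.31 mg/L; combined flow 43100 L/s.
Travel time t = 37.4·1000 / 1.0 = 37400 s = 10.39 h.
9.4%/h lost → k = −ln(1 − 0.094) = 0.09872 h⁻¹.
First-order decay: C = 10.31·exp(−k·t) = 10.31·0.3586 = 3.696 mg/L.
At the second outfall, C = (43100·3.696 + 2710·151.0) / (43100 + 2710) = 12.41 mg/L.

12.4 mg/L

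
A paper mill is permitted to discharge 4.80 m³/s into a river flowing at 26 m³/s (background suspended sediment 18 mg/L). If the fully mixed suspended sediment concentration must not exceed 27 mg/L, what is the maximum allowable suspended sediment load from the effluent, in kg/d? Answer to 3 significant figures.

Mass balance at the limit: 26.00·18.00 + 4.800·Cₑ = 30.80·27 → Cₑ = 75.75 mg/L.
Load = 4.800 m³/s × 75.75 g/m³ × 86 400 s/d = 31420 kg/d.

31400 kg/d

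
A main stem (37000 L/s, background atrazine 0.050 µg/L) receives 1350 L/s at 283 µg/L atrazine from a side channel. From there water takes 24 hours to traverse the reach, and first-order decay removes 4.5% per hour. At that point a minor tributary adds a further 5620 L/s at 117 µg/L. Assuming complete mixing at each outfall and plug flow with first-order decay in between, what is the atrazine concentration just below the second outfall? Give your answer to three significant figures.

17.8 µg/L

Mass balance: C = (37000·0.05000 + 1350·283.0) / 38350 = 383900/38350 = 10.01 µg/L; combined flow 38350 L/s.
4.5%/h lost → k = −ln(1 − 0.045) = 0.04604 h⁻¹.
Decay over the reach: 10.01·exp(−kt) = 10.01·0.3312 = 3.315 µg/L.
Second outfall: C = (38350·3.315 + 5620·117.0)/43970 = 17.85 µg/L.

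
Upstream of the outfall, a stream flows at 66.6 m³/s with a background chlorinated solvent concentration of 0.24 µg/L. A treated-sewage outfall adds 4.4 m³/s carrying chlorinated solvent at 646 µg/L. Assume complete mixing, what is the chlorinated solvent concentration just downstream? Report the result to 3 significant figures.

40.3 µg/L

After mixing, C = (66.60·0.2400 + 4.400·646.0) / 71.00 = 2858/71.00 = 40.26 µg/L.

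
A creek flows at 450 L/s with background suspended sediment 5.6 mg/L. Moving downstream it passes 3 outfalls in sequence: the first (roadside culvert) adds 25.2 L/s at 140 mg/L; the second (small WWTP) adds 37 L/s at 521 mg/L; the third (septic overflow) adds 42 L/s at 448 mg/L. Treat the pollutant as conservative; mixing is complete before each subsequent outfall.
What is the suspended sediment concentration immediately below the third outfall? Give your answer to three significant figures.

After outfall 1: Q = 450.0 + 25.20 = 475.2 L/s; C = (450.0·5.600 + 25.20·140.0)/475.2 = 12.73 mg/L.
After outfall 2: Q = 475.2 + 37.00 = 512.2 L/s; C = (475.2·12.73 + 37.00·521.0)/512.2 = 49.44 mg/L.
After outfall 3: Q = 512.2 + 42.00 = 554.2 L/s; C = (512.2·49.44 + 42.00·448.0)/554.2 = 79.65 mg/L.

79.6 mg/L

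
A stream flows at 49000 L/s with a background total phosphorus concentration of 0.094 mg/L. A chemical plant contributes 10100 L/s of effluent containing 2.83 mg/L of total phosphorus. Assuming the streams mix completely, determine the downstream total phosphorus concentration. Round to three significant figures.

After mixing, C = (49000·0.09400 + 10100·2.830) / 59100 = 33190/59100 = 0.5616 mg/L.

0.562 mg/L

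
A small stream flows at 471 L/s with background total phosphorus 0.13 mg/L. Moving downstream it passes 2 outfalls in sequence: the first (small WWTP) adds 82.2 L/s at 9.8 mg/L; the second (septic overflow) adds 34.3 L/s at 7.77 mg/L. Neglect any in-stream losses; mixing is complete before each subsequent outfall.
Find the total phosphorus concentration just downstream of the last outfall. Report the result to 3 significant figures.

Outfall 1: combined Q = 553.2 L/s; C = (471.0·0.1300 + 82.20·9.800)/553.2 = 1.567 mg/L.
Outfall 2: combined Q = 587.5 L/s; C = (553.2·1.567 + 34.30·7.770)/587.5 = 1.929 mg/L.

1.93 mg/L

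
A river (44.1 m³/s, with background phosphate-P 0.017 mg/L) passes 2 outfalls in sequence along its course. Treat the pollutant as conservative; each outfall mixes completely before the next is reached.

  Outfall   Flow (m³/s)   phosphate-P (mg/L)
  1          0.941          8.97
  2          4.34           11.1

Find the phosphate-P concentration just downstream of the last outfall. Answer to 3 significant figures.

1.16 mg/L

Below outfall 1: Q → 45.04 m³/s, C = (44.10·0.01700 + 0.9410·8.970)/45.04 = 0.2040 mg/L.
Below outfall 2: Q → 49.38 m³/s, C = (45.04·0.2040 + 4.340·11.10)/49.38 = 1.162 mg/L.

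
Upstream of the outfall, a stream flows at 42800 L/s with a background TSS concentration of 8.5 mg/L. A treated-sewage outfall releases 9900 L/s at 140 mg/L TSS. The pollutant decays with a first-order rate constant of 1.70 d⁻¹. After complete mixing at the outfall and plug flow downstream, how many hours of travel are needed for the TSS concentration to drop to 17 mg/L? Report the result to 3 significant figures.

After mixing, C = (42800·8.500 + 9900·140.0) / 52700 = 1750000/52700 = 33.20 mg/L.
33.20·exp(−k·t) = 17 → t = ln(33.20/17)/k = 34020 s = 9.451 h.

9.45 h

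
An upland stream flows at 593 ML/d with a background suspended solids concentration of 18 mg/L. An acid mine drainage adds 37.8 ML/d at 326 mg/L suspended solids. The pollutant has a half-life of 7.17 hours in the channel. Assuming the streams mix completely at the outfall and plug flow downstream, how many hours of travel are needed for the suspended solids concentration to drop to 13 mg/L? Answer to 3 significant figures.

10.7 h

Flow-weighted average: C = (593.0·18.00 + 37.80·326.0) / 630.8 = 23000/630.8 = 36.46 mg/L.
Half-life 7.17 h → k = ln 2 / 7.17 = 0.09667 h⁻¹ = 2.320 d⁻¹.
36.46·exp(−k·t) = 13 → t = ln(36.46/13)/k = 38400 s = 10.67 h.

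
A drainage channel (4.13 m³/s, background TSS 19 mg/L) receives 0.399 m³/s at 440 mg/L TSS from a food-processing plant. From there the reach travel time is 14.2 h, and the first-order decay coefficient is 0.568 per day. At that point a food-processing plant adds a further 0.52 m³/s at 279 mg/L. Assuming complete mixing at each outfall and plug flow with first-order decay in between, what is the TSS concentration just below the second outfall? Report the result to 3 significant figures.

64.7 mg/L

Flow-weighted average: C = (4.130·19.00 + 0.3990·440.0) / 4.529 = 254.0/4.529 = 56.09 mg/L; combined flow 4.529 m³/s.
Applying C = C₀e^(−kt): 56.09 × 0.7146 = 40.08 mg/L.
At the second outfall, C = (4.529·40.08 + 0.5200·279.0) / (4.529 + 0.5200) = 64.69 mg/L.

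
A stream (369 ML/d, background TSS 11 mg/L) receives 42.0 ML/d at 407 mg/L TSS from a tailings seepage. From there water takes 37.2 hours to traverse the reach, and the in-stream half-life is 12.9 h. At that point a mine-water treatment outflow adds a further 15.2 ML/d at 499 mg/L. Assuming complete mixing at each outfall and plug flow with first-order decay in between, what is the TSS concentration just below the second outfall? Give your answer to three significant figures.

24.5 mg/L

After mixing, C = (369.0·11.00 + 42.00·407.0) / 411.0 = 21150/411.0 = 51.47 mg/L; combined flow 411.0 ML/d.
Half-life 12.9 h → k = ln 2 / 12.9 = 0.05373 h⁻¹ = 1.290 d⁻¹.
First-order decay: C = 51.47·exp(−k·t) = 51.47·0.1355 = 6.973 mg/L.
At the second outfall, C = (411.0·6.973 + 15.20·499.0) / (411.0 + 15.20) = 24.52 mg/L.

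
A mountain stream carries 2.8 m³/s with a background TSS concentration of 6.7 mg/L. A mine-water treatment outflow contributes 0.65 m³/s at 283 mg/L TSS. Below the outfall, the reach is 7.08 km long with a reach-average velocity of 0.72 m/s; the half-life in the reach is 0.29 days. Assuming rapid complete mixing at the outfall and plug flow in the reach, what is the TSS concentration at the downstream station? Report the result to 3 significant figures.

Flow-weighted average: C = (2.800·6.700 + 0.6500·283.0) / 3.450 = 202.7/3.450 = 58.76 mg/L.
Travel time t = 7.08·1000 / 0.72 = 9833 s = 2.731 h.
Half-life 0.29 d → k = ln 2 / 0.29 = 2.390 d⁻¹.
After decay, C = 58.76 × e^(−kt) = 58.76 × 0.7618 = 44.76 mg/L.

44.8 mg/L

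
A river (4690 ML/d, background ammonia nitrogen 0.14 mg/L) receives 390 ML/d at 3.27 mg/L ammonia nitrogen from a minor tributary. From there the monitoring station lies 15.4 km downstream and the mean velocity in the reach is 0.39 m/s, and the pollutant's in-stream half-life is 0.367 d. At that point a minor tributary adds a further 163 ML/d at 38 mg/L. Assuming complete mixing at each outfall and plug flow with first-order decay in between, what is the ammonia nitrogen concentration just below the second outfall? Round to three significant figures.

After mixing, C = (4690·0.1400 + 390.0·3.270) / 5080 = 1932/5080 = 0.3803 mg/L; combined flow 5080 ML/d.
Travel time t = 15.4·1000 / 0.39 = 39490 s = 10.97 h.
Half-life 0.367 d → k = ln 2 / 0.367 = 1.889 d⁻¹.
Applying C = C₀e^(−kt): 0.3803 × 0.4218 = 0.1604 mg/L.
Second outfall: C = (5080·0.1604 + 163.0·38.00)/5243 = 1.337 mg/L.

1.34 mg/L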